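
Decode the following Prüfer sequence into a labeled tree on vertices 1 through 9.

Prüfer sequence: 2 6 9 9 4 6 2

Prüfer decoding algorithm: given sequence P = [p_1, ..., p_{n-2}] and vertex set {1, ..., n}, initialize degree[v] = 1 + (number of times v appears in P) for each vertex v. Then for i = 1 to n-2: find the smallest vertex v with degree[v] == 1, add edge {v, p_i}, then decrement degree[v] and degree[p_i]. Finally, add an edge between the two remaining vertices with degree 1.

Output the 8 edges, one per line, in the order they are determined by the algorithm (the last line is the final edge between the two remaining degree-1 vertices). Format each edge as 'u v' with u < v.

Initial degrees: {1:1, 2:3, 3:1, 4:2, 5:1, 6:3, 7:1, 8:1, 9:3}
Step 1: smallest deg-1 vertex = 1, p_1 = 2. Add edge {1,2}. Now deg[1]=0, deg[2]=2.
Step 2: smallest deg-1 vertex = 3, p_2 = 6. Add edge {3,6}. Now deg[3]=0, deg[6]=2.
Step 3: smallest deg-1 vertex = 5, p_3 = 9. Add edge {5,9}. Now deg[5]=0, deg[9]=2.
Step 4: smallest deg-1 vertex = 7, p_4 = 9. Add edge {7,9}. Now deg[7]=0, deg[9]=1.
Step 5: smallest deg-1 vertex = 8, p_5 = 4. Add edge {4,8}. Now deg[8]=0, deg[4]=1.
Step 6: smallest deg-1 vertex = 4, p_6 = 6. Add edge {4,6}. Now deg[4]=0, deg[6]=1.
Step 7: smallest deg-1 vertex = 6, p_7 = 2. Add edge {2,6}. Now deg[6]=0, deg[2]=1.
Final: two remaining deg-1 vertices are 2, 9. Add edge {2,9}.

Answer: 1 2
3 6
5 9
7 9
4 8
4 6
2 6
2 9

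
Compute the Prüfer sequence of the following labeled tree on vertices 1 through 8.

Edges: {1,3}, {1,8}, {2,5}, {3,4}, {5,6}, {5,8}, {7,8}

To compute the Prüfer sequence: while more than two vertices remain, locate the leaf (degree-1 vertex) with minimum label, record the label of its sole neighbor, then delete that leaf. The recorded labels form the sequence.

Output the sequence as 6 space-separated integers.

Step 1: leaves = {2,4,6,7}. Remove smallest leaf 2, emit neighbor 5.
Step 2: leaves = {4,6,7}. Remove smallest leaf 4, emit neighbor 3.
Step 3: leaves = {3,6,7}. Remove smallest leaf 3, emit neighbor 1.
Step 4: leaves = {1,6,7}. Remove smallest leaf 1, emit neighbor 8.
Step 5: leaves = {6,7}. Remove smallest leaf 6, emit neighbor 5.
Step 6: leaves = {5,7}. Remove smallest leaf 5, emit neighbor 8.
Done: 2 vertices remain (7, 8). Sequence = [5 3 1 8 5 8]

Answer: 5 3 1 8 5 8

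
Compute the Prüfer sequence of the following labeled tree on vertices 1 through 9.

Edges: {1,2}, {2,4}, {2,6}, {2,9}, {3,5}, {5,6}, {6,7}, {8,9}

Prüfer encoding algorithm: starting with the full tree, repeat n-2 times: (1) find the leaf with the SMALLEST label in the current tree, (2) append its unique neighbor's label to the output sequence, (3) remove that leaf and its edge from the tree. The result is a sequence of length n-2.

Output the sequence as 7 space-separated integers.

Answer: 2 5 2 6 6 2 9

Derivation:
Step 1: leaves = {1,3,4,7,8}. Remove smallest leaf 1, emit neighbor 2.
Step 2: leaves = {3,4,7,8}. Remove smallest leaf 3, emit neighbor 5.
Step 3: leaves = {4,5,7,8}. Remove smallest leaf 4, emit neighbor 2.
Step 4: leaves = {5,7,8}. Remove smallest leaf 5, emit neighbor 6.
Step 5: leaves = {7,8}. Remove smallest leaf 7, emit neighbor 6.
Step 6: leaves = {6,8}. Remove smallest leaf 6, emit neighbor 2.
Step 7: leaves = {2,8}. Remove smallest leaf 2, emit neighbor 9.
Done: 2 vertices remain (8, 9). Sequence = [2 5 2 6 6 2 9]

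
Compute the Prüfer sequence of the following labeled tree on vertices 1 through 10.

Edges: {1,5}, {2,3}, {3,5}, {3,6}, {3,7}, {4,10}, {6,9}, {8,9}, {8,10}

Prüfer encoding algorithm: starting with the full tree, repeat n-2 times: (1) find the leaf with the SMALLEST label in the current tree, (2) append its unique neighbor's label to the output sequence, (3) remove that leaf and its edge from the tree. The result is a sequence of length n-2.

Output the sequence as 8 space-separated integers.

Answer: 5 3 10 3 3 6 9 8

Derivation:
Step 1: leaves = {1,2,4,7}. Remove smallest leaf 1, emit neighbor 5.
Step 2: leaves = {2,4,5,7}. Remove smallest leaf 2, emit neighbor 3.
Step 3: leaves = {4,5,7}. Remove smallest leaf 4, emit neighbor 10.
Step 4: leaves = {5,7,10}. Remove smallest leaf 5, emit neighbor 3.
Step 5: leaves = {7,10}. Remove smallest leaf 7, emit neighbor 3.
Step 6: leaves = {3,10}. Remove smallest leaf 3, emit neighbor 6.
Step 7: leaves = {6,10}. Remove smallest leaf 6, emit neighbor 9.
Step 8: leaves = {9,10}. Remove smallest leaf 9, emit neighbor 8.
Done: 2 vertices remain (8, 10). Sequence = [5 3 10 3 3 6 9 8]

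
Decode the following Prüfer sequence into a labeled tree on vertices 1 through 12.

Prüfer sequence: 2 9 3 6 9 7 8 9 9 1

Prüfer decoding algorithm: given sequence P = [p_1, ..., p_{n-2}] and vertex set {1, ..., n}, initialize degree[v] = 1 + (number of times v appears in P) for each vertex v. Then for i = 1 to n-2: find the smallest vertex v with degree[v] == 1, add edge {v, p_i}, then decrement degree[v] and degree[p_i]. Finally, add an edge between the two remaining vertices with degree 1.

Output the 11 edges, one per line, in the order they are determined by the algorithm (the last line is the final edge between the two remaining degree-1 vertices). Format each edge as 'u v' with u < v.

Answer: 2 4
2 9
3 5
3 6
6 9
7 10
7 8
8 9
9 11
1 9
1 12

Derivation:
Initial degrees: {1:2, 2:2, 3:2, 4:1, 5:1, 6:2, 7:2, 8:2, 9:5, 10:1, 11:1, 12:1}
Step 1: smallest deg-1 vertex = 4, p_1 = 2. Add edge {2,4}. Now deg[4]=0, deg[2]=1.
Step 2: smallest deg-1 vertex = 2, p_2 = 9. Add edge {2,9}. Now deg[2]=0, deg[9]=4.
Step 3: smallest deg-1 vertex = 5, p_3 = 3. Add edge {3,5}. Now deg[5]=0, deg[3]=1.
Step 4: smallest deg-1 vertex = 3, p_4 = 6. Add edge {3,6}. Now deg[3]=0, deg[6]=1.
Step 5: smallest deg-1 vertex = 6, p_5 = 9. Add edge {6,9}. Now deg[6]=0, deg[9]=3.
Step 6: smallest deg-1 vertex = 10, p_6 = 7. Add edge {7,10}. Now deg[10]=0, deg[7]=1.
Step 7: smallest deg-1 vertex = 7, p_7 = 8. Add edge {7,8}. Now deg[7]=0, deg[8]=1.
Step 8: smallest deg-1 vertex = 8, p_8 = 9. Add edge {8,9}. Now deg[8]=0, deg[9]=2.
Step 9: smallest deg-1 vertex = 11, p_9 = 9. Add edge {9,11}. Now deg[11]=0, deg[9]=1.
Step 10: smallest deg-1 vertex = 9, p_10 = 1. Add edge {1,9}. Now deg[9]=0, deg[1]=1.
Final: two remaining deg-1 vertices are 1, 12. Add edge {1,12}.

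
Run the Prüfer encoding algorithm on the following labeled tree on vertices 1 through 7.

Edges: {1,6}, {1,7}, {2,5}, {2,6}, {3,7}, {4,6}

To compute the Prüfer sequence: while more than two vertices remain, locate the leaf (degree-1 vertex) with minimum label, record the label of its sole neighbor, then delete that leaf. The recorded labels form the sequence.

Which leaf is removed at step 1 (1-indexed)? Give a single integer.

Step 1: current leaves = {3,4,5}. Remove leaf 3 (neighbor: 7).

Answer: 3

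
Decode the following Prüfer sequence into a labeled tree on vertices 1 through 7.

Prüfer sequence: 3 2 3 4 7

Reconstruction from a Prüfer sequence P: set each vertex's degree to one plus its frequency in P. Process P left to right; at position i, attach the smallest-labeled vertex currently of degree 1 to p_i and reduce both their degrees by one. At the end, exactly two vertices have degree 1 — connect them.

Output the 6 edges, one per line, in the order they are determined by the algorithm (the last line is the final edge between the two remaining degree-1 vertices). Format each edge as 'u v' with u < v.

Answer: 1 3
2 5
2 3
3 4
4 7
6 7

Derivation:
Initial degrees: {1:1, 2:2, 3:3, 4:2, 5:1, 6:1, 7:2}
Step 1: smallest deg-1 vertex = 1, p_1 = 3. Add edge {1,3}. Now deg[1]=0, deg[3]=2.
Step 2: smallest deg-1 vertex = 5, p_2 = 2. Add edge {2,5}. Now deg[5]=0, deg[2]=1.
Step 3: smallest deg-1 vertex = 2, p_3 = 3. Add edge {2,3}. Now deg[2]=0, deg[3]=1.
Step 4: smallest deg-1 vertex = 3, p_4 = 4. Add edge {3,4}. Now deg[3]=0, deg[4]=1.
Step 5: smallest deg-1 vertex = 4, p_5 = 7. Add edge {4,7}. Now deg[4]=0, deg[7]=1.
Final: two remaining deg-1 vertices are 6, 7. Add edge {6,7}.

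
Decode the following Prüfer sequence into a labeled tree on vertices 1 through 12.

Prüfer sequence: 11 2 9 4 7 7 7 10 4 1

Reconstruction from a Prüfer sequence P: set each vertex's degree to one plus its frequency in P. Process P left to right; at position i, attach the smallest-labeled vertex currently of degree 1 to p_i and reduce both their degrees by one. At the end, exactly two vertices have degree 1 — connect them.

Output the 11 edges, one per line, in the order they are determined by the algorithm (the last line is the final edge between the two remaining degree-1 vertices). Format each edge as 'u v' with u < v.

Answer: 3 11
2 5
2 9
4 6
7 8
7 9
7 11
7 10
4 10
1 4
1 12

Derivation:
Initial degrees: {1:2, 2:2, 3:1, 4:3, 5:1, 6:1, 7:4, 8:1, 9:2, 10:2, 11:2, 12:1}
Step 1: smallest deg-1 vertex = 3, p_1 = 11. Add edge {3,11}. Now deg[3]=0, deg[11]=1.
Step 2: smallest deg-1 vertex = 5, p_2 = 2. Add edge {2,5}. Now deg[5]=0, deg[2]=1.
Step 3: smallest deg-1 vertex = 2, p_3 = 9. Add edge {2,9}. Now deg[2]=0, deg[9]=1.
Step 4: smallest deg-1 vertex = 6, p_4 = 4. Add edge {4,6}. Now deg[6]=0, deg[4]=2.
Step 5: smallest deg-1 vertex = 8, p_5 = 7. Add edge {7,8}. Now deg[8]=0, deg[7]=3.
Step 6: smallest deg-1 vertex = 9, p_6 = 7. Add edge {7,9}. Now deg[9]=0, deg[7]=2.
Step 7: smallest deg-1 vertex = 11, p_7 = 7. Add edge {7,11}. Now deg[11]=0, deg[7]=1.
Step 8: smallest deg-1 vertex = 7, p_8 = 10. Add edge {7,10}. Now deg[7]=0, deg[10]=1.
Step 9: smallest deg-1 vertex = 10, p_9 = 4. Add edge {4,10}. Now deg[10]=0, deg[4]=1.
Step 10: smallest deg-1 vertex = 4, p_10 = 1. Add edge {1,4}. Now deg[4]=0, deg[1]=1.
Final: two remaining deg-1 vertices are 1, 12. Add edge {1,12}.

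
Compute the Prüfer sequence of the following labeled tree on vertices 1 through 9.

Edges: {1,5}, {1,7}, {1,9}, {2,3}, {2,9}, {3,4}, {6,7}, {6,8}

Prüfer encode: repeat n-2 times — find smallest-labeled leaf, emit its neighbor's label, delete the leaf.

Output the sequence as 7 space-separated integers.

Answer: 3 2 9 1 6 7 1

Derivation:
Step 1: leaves = {4,5,8}. Remove smallest leaf 4, emit neighbor 3.
Step 2: leaves = {3,5,8}. Remove smallest leaf 3, emit neighbor 2.
Step 3: leaves = {2,5,8}. Remove smallest leaf 2, emit neighbor 9.
Step 4: leaves = {5,8,9}. Remove smallest leaf 5, emit neighbor 1.
Step 5: leaves = {8,9}. Remove smallest leaf 8, emit neighbor 6.
Step 6: leaves = {6,9}. Remove smallest leaf 6, emit neighbor 7.
Step 7: leaves = {7,9}. Remove smallest leaf 7, emit neighbor 1.
Done: 2 vertices remain (1, 9). Sequence = [3 2 9 1 6 7 1]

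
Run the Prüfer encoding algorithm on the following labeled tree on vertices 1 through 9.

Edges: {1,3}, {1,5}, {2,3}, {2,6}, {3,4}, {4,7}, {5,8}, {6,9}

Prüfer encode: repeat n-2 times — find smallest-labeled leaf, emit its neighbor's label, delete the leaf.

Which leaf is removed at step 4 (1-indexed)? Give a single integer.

Answer: 5

Derivation:
Step 1: current leaves = {7,8,9}. Remove leaf 7 (neighbor: 4).
Step 2: current leaves = {4,8,9}. Remove leaf 4 (neighbor: 3).
Step 3: current leaves = {8,9}. Remove leaf 8 (neighbor: 5).
Step 4: current leaves = {5,9}. Remove leaf 5 (neighbor: 1).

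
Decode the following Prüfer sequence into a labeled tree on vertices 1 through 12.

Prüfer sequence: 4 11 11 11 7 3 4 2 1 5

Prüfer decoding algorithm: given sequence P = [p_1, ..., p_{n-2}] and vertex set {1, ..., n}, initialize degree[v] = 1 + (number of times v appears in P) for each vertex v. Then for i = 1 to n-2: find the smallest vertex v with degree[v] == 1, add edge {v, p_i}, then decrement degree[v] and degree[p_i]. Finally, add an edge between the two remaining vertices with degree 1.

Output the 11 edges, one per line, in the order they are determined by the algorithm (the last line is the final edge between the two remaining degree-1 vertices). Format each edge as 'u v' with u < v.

Initial degrees: {1:2, 2:2, 3:2, 4:3, 5:2, 6:1, 7:2, 8:1, 9:1, 10:1, 11:4, 12:1}
Step 1: smallest deg-1 vertex = 6, p_1 = 4. Add edge {4,6}. Now deg[6]=0, deg[4]=2.
Step 2: smallest deg-1 vertex = 8, p_2 = 11. Add edge {8,11}. Now deg[8]=0, deg[11]=3.
Step 3: smallest deg-1 vertex = 9, p_3 = 11. Add edge {9,11}. Now deg[9]=0, deg[11]=2.
Step 4: smallest deg-1 vertex = 10, p_4 = 11. Add edge {10,11}. Now deg[10]=0, deg[11]=1.
Step 5: smallest deg-1 vertex = 11, p_5 = 7. Add edge {7,11}. Now deg[11]=0, deg[7]=1.
Step 6: smallest deg-1 vertex = 7, p_6 = 3. Add edge {3,7}. Now deg[7]=0, deg[3]=1.
Step 7: smallest deg-1 vertex = 3, p_7 = 4. Add edge {3,4}. Now deg[3]=0, deg[4]=1.
Step 8: smallest deg-1 vertex = 4, p_8 = 2. Add edge {2,4}. Now deg[4]=0, deg[2]=1.
Step 9: smallest deg-1 vertex = 2, p_9 = 1. Add edge {1,2}. Now deg[2]=0, deg[1]=1.
Step 10: smallest deg-1 vertex = 1, p_10 = 5. Add edge {1,5}. Now deg[1]=0, deg[5]=1.
Final: two remaining deg-1 vertices are 5, 12. Add edge {5,12}.

Answer: 4 6
8 11
9 11
10 11
7 11
3 7
3 4
2 4
1 2
1 5
5 12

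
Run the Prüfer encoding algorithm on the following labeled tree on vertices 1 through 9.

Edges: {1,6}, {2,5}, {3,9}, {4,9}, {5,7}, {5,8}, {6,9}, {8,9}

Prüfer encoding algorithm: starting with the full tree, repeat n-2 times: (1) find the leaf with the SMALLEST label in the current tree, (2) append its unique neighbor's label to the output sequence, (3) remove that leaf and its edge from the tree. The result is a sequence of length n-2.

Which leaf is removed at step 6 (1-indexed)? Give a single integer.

Answer: 7

Derivation:
Step 1: current leaves = {1,2,3,4,7}. Remove leaf 1 (neighbor: 6).
Step 2: current leaves = {2,3,4,6,7}. Remove leaf 2 (neighbor: 5).
Step 3: current leaves = {3,4,6,7}. Remove leaf 3 (neighbor: 9).
Step 4: current leaves = {4,6,7}. Remove leaf 4 (neighbor: 9).
Step 5: current leaves = {6,7}. Remove leaf 6 (neighbor: 9).
Step 6: current leaves = {7,9}. Remove leaf 7 (neighbor: 5).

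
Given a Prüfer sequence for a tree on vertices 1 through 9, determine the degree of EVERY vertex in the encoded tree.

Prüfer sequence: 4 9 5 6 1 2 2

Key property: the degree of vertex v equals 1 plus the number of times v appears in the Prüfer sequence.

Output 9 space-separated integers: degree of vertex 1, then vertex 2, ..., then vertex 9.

Answer: 2 3 1 2 2 2 1 1 2

Derivation:
p_1 = 4: count[4] becomes 1
p_2 = 9: count[9] becomes 1
p_3 = 5: count[5] becomes 1
p_4 = 6: count[6] becomes 1
p_5 = 1: count[1] becomes 1
p_6 = 2: count[2] becomes 1
p_7 = 2: count[2] becomes 2
Degrees (1 + count): deg[1]=1+1=2, deg[2]=1+2=3, deg[3]=1+0=1, deg[4]=1+1=2, deg[5]=1+1=2, deg[6]=1+1=2, deg[7]=1+0=1, deg[8]=1+0=1, deg[9]=1+1=2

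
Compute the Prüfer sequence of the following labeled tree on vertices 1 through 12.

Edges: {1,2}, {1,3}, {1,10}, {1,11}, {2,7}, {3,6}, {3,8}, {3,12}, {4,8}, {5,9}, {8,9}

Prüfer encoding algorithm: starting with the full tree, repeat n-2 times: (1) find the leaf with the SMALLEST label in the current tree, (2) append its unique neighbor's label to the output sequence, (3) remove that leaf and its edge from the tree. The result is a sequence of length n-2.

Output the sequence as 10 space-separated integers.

Step 1: leaves = {4,5,6,7,10,11,12}. Remove smallest leaf 4, emit neighbor 8.
Step 2: leaves = {5,6,7,10,11,12}. Remove smallest leaf 5, emit neighbor 9.
Step 3: leaves = {6,7,9,10,11,12}. Remove smallest leaf 6, emit neighbor 3.
Step 4: leaves = {7,9,10,11,12}. Remove smallest leaf 7, emit neighbor 2.
Step 5: leaves = {2,9,10,11,12}. Remove smallest leaf 2, emit neighbor 1.
Step 6: leaves = {9,10,11,12}. Remove smallest leaf 9, emit neighbor 8.
Step 7: leaves = {8,10,11,12}. Remove smallest leaf 8, emit neighbor 3.
Step 8: leaves = {10,11,12}. Remove smallest leaf 10, emit neighbor 1.
Step 9: leaves = {11,12}. Remove smallest leaf 11, emit neighbor 1.
Step 10: leaves = {1,12}. Remove smallest leaf 1, emit neighbor 3.
Done: 2 vertices remain (3, 12). Sequence = [8 9 3 2 1 8 3 1 1 3]

Answer: 8 9 3 2 1 8 3 1 1 3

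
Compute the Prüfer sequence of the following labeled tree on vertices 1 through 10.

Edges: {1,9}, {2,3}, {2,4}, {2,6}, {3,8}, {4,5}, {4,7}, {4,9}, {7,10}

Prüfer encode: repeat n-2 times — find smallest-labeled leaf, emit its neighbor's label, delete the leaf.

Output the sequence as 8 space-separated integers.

Step 1: leaves = {1,5,6,8,10}. Remove smallest leaf 1, emit neighbor 9.
Step 2: leaves = {5,6,8,9,10}. Remove smallest leaf 5, emit neighbor 4.
Step 3: leaves = {6,8,9,10}. Remove smallest leaf 6, emit neighbor 2.
Step 4: leaves = {8,9,10}. Remove smallest leaf 8, emit neighbor 3.
Step 5: leaves = {3,9,10}. Remove smallest leaf 3, emit neighbor 2.
Step 6: leaves = {2,9,10}. Remove smallest leaf 2, emit neighbor 4.
Step 7: leaves = {9,10}. Remove smallest leaf 9, emit neighbor 4.
Step 8: leaves = {4,10}. Remove smallest leaf 4, emit neighbor 7.
Done: 2 vertices remain (7, 10). Sequence = [9 4 2 3 2 4 4 7]

Answer: 9 4 2 3 2 4 4 7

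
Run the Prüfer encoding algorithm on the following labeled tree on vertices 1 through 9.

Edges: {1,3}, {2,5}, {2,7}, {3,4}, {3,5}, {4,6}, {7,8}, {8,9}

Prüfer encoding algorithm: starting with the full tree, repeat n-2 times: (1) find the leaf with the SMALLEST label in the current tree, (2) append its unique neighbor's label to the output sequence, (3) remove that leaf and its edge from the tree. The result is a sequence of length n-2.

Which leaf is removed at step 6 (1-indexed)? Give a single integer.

Step 1: current leaves = {1,6,9}. Remove leaf 1 (neighbor: 3).
Step 2: current leaves = {6,9}. Remove leaf 6 (neighbor: 4).
Step 3: current leaves = {4,9}. Remove leaf 4 (neighbor: 3).
Step 4: current leaves = {3,9}. Remove leaf 3 (neighbor: 5).
Step 5: current leaves = {5,9}. Remove leaf 5 (neighbor: 2).
Step 6: current leaves = {2,9}. Remove leaf 2 (neighbor: 7).

Answer: 2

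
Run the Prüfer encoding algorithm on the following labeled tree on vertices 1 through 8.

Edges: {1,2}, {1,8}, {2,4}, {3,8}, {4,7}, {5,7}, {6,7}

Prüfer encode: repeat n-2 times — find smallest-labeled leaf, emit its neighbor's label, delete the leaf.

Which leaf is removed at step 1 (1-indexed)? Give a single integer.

Step 1: current leaves = {3,5,6}. Remove leaf 3 (neighbor: 8).

Answer: 3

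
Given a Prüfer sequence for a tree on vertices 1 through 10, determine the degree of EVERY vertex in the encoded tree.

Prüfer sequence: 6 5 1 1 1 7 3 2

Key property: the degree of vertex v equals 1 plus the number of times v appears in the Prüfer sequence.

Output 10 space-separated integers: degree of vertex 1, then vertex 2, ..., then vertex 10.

p_1 = 6: count[6] becomes 1
p_2 = 5: count[5] becomes 1
p_3 = 1: count[1] becomes 1
p_4 = 1: count[1] becomes 2
p_5 = 1: count[1] becomes 3
p_6 = 7: count[7] becomes 1
p_7 = 3: count[3] becomes 1
p_8 = 2: count[2] becomes 1
Degrees (1 + count): deg[1]=1+3=4, deg[2]=1+1=2, deg[3]=1+1=2, deg[4]=1+0=1, deg[5]=1+1=2, deg[6]=1+1=2, deg[7]=1+1=2, deg[8]=1+0=1, deg[9]=1+0=1, deg[10]=1+0=1

Answer: 4 2 2 1 2 2 2 1 1 1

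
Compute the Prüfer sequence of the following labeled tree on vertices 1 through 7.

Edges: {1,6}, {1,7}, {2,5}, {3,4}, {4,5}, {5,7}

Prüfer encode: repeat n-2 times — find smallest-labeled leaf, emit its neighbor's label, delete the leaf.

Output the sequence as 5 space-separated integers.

Answer: 5 4 5 7 1

Derivation:
Step 1: leaves = {2,3,6}. Remove smallest leaf 2, emit neighbor 5.
Step 2: leaves = {3,6}. Remove smallest leaf 3, emit neighbor 4.
Step 3: leaves = {4,6}. Remove smallest leaf 4, emit neighbor 5.
Step 4: leaves = {5,6}. Remove smallest leaf 5, emit neighbor 7.
Step 5: leaves = {6,7}. Remove smallest leaf 6, emit neighbor 1.
Done: 2 vertices remain (1, 7). Sequence = [5 4 5 7 1]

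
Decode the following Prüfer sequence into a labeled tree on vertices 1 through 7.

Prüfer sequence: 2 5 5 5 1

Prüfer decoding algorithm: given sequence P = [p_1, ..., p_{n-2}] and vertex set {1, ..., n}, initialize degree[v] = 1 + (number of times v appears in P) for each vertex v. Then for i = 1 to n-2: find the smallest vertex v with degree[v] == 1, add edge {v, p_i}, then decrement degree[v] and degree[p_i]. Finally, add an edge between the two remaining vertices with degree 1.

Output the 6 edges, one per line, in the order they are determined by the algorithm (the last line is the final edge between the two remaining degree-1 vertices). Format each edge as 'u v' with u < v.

Initial degrees: {1:2, 2:2, 3:1, 4:1, 5:4, 6:1, 7:1}
Step 1: smallest deg-1 vertex = 3, p_1 = 2. Add edge {2,3}. Now deg[3]=0, deg[2]=1.
Step 2: smallest deg-1 vertex = 2, p_2 = 5. Add edge {2,5}. Now deg[2]=0, deg[5]=3.
Step 3: smallest deg-1 vertex = 4, p_3 = 5. Add edge {4,5}. Now deg[4]=0, deg[5]=2.
Step 4: smallest deg-1 vertex = 6, p_4 = 5. Add edge {5,6}. Now deg[6]=0, deg[5]=1.
Step 5: smallest deg-1 vertex = 5, p_5 = 1. Add edge {1,5}. Now deg[5]=0, deg[1]=1.
Final: two remaining deg-1 vertices are 1, 7. Add edge {1,7}.

Answer: 2 3
2 5
4 5
5 6
1 5
1 7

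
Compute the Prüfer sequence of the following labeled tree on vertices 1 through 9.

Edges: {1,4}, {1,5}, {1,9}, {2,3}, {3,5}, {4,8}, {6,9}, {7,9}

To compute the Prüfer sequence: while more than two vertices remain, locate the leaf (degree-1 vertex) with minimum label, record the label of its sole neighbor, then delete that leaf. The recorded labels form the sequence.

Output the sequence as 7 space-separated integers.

Answer: 3 5 1 9 9 4 1

Derivation:
Step 1: leaves = {2,6,7,8}. Remove smallest leaf 2, emit neighbor 3.
Step 2: leaves = {3,6,7,8}. Remove smallest leaf 3, emit neighbor 5.
Step 3: leaves = {5,6,7,8}. Remove smallest leaf 5, emit neighbor 1.
Step 4: leaves = {6,7,8}. Remove smallest leaf 6, emit neighbor 9.
Step 5: leaves = {7,8}. Remove smallest leaf 7, emit neighbor 9.
Step 6: leaves = {8,9}. Remove smallest leaf 8, emit neighbor 4.
Step 7: leaves = {4,9}. Remove smallest leaf 4, emit neighbor 1.
Done: 2 vertices remain (1, 9). Sequence = [3 5 1 9 9 4 1]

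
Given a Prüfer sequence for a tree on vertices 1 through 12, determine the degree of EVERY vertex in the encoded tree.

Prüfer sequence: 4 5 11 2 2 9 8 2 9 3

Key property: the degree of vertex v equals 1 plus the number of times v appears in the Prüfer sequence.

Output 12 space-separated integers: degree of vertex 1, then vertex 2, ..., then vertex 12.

Answer: 1 4 2 2 2 1 1 2 3 1 2 1

Derivation:
p_1 = 4: count[4] becomes 1
p_2 = 5: count[5] becomes 1
p_3 = 11: count[11] becomes 1
p_4 = 2: count[2] becomes 1
p_5 = 2: count[2] becomes 2
p_6 = 9: count[9] becomes 1
p_7 = 8: count[8] becomes 1
p_8 = 2: count[2] becomes 3
p_9 = 9: count[9] becomes 2
p_10 = 3: count[3] becomes 1
Degrees (1 + count): deg[1]=1+0=1, deg[2]=1+3=4, deg[3]=1+1=2, deg[4]=1+1=2, deg[5]=1+1=2, deg[6]=1+0=1, deg[7]=1+0=1, deg[8]=1+1=2, deg[9]=1+2=3, deg[10]=1+0=1, deg[11]=1+1=2, deg[12]=1+0=1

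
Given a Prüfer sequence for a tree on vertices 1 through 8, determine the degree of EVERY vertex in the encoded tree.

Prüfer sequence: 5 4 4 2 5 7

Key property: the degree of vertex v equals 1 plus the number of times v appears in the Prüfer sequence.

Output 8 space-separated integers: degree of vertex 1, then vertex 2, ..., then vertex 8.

p_1 = 5: count[5] becomes 1
p_2 = 4: count[4] becomes 1
p_3 = 4: count[4] becomes 2
p_4 = 2: count[2] becomes 1
p_5 = 5: count[5] becomes 2
p_6 = 7: count[7] becomes 1
Degrees (1 + count): deg[1]=1+0=1, deg[2]=1+1=2, deg[3]=1+0=1, deg[4]=1+2=3, deg[5]=1+2=3, deg[6]=1+0=1, deg[7]=1+1=2, deg[8]=1+0=1

Answer: 1 2 1 3 3 1 2 1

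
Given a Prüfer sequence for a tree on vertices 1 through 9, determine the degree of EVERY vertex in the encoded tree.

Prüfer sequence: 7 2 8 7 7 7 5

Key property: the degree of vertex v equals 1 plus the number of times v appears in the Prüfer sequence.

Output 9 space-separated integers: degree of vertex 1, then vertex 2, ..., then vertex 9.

Answer: 1 2 1 1 2 1 5 2 1

Derivation:
p_1 = 7: count[7] becomes 1
p_2 = 2: count[2] becomes 1
p_3 = 8: count[8] becomes 1
p_4 = 7: count[7] becomes 2
p_5 = 7: count[7] becomes 3
p_6 = 7: count[7] becomes 4
p_7 = 5: count[5] becomes 1
Degrees (1 + count): deg[1]=1+0=1, deg[2]=1+1=2, deg[3]=1+0=1, deg[4]=1+0=1, deg[5]=1+1=2, deg[6]=1+0=1, deg[7]=1+4=5, deg[8]=1+1=2, deg[9]=1+0=1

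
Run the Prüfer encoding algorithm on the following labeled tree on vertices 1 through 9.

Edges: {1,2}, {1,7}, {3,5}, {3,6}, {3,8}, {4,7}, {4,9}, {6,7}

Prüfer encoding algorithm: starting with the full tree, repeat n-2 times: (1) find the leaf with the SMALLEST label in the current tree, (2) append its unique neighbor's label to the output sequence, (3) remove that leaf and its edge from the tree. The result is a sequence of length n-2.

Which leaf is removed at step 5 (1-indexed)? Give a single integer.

Step 1: current leaves = {2,5,8,9}. Remove leaf 2 (neighbor: 1).
Step 2: current leaves = {1,5,8,9}. Remove leaf 1 (neighbor: 7).
Step 3: current leaves = {5,8,9}. Remove leaf 5 (neighbor: 3).
Step 4: current leaves = {8,9}. Remove leaf 8 (neighbor: 3).
Step 5: current leaves = {3,9}. Remove leaf 3 (neighbor: 6).

Answer: 3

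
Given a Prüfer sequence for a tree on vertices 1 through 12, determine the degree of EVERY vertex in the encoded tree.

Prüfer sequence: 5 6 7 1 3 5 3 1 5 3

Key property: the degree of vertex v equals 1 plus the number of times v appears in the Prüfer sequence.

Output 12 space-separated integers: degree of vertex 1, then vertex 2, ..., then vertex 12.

p_1 = 5: count[5] becomes 1
p_2 = 6: count[6] becomes 1
p_3 = 7: count[7] becomes 1
p_4 = 1: count[1] becomes 1
p_5 = 3: count[3] becomes 1
p_6 = 5: count[5] becomes 2
p_7 = 3: count[3] becomes 2
p_8 = 1: count[1] becomes 2
p_9 = 5: count[5] becomes 3
p_10 = 3: count[3] becomes 3
Degrees (1 + count): deg[1]=1+2=3, deg[2]=1+0=1, deg[3]=1+3=4, deg[4]=1+0=1, deg[5]=1+3=4, deg[6]=1+1=2, deg[7]=1+1=2, deg[8]=1+0=1, deg[9]=1+0=1, deg[10]=1+0=1, deg[11]=1+0=1, deg[12]=1+0=1

Answer: 3 1 4 1 4 2 2 1 1 1 1 1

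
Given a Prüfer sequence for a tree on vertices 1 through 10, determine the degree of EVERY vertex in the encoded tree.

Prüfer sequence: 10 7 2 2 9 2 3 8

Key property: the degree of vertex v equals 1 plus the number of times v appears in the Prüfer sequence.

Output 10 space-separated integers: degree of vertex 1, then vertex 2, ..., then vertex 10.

p_1 = 10: count[10] becomes 1
p_2 = 7: count[7] becomes 1
p_3 = 2: count[2] becomes 1
p_4 = 2: count[2] becomes 2
p_5 = 9: count[9] becomes 1
p_6 = 2: count[2] becomes 3
p_7 = 3: count[3] becomes 1
p_8 = 8: count[8] becomes 1
Degrees (1 + count): deg[1]=1+0=1, deg[2]=1+3=4, deg[3]=1+1=2, deg[4]=1+0=1, deg[5]=1+0=1, deg[6]=1+0=1, deg[7]=1+1=2, deg[8]=1+1=2, deg[9]=1+1=2, deg[10]=1+1=2

Answer: 1 4 2 1 1 1 2 2 2 2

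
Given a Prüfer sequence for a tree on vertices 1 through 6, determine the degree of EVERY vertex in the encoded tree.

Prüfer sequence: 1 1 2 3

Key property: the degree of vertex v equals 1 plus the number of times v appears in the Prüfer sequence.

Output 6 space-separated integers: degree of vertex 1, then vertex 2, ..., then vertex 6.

Answer: 3 2 2 1 1 1

Derivation:
p_1 = 1: count[1] becomes 1
p_2 = 1: count[1] becomes 2
p_3 = 2: count[2] becomes 1
p_4 = 3: count[3] becomes 1
Degrees (1 + count): deg[1]=1+2=3, deg[2]=1+1=2, deg[3]=1+1=2, deg[4]=1+0=1, deg[5]=1+0=1, deg[6]=1+0=1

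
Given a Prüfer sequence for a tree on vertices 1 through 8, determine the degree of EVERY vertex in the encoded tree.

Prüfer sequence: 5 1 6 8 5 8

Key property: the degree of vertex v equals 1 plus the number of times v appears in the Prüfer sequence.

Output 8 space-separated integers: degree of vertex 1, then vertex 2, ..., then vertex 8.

Answer: 2 1 1 1 3 2 1 3

Derivation:
p_1 = 5: count[5] becomes 1
p_2 = 1: count[1] becomes 1
p_3 = 6: count[6] becomes 1
p_4 = 8: count[8] becomes 1
p_5 = 5: count[5] becomes 2
p_6 = 8: count[8] becomes 2
Degrees (1 + count): deg[1]=1+1=2, deg[2]=1+0=1, deg[3]=1+0=1, deg[4]=1+0=1, deg[5]=1+2=3, deg[6]=1+1=2, deg[7]=1+0=1, deg[8]=1+2=3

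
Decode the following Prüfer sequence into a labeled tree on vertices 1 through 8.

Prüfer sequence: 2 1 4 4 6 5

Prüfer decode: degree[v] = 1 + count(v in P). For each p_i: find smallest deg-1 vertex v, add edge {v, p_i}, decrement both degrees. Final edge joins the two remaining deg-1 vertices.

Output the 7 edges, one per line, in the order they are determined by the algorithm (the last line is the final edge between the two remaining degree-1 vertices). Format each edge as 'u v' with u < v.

Initial degrees: {1:2, 2:2, 3:1, 4:3, 5:2, 6:2, 7:1, 8:1}
Step 1: smallest deg-1 vertex = 3, p_1 = 2. Add edge {2,3}. Now deg[3]=0, deg[2]=1.
Step 2: smallest deg-1 vertex = 2, p_2 = 1. Add edge {1,2}. Now deg[2]=0, deg[1]=1.
Step 3: smallest deg-1 vertex = 1, p_3 = 4. Add edge {1,4}. Now deg[1]=0, deg[4]=2.
Step 4: smallest deg-1 vertex = 7, p_4 = 4. Add edge {4,7}. Now deg[7]=0, deg[4]=1.
Step 5: smallest deg-1 vertex = 4, p_5 = 6. Add edge {4,6}. Now deg[4]=0, deg[6]=1.
Step 6: smallest deg-1 vertex = 6, p_6 = 5. Add edge {5,6}. Now deg[6]=0, deg[5]=1.
Final: two remaining deg-1 vertices are 5, 8. Add edge {5,8}.

Answer: 2 3
1 2
1 4
4 7
4 6
5 6
5 8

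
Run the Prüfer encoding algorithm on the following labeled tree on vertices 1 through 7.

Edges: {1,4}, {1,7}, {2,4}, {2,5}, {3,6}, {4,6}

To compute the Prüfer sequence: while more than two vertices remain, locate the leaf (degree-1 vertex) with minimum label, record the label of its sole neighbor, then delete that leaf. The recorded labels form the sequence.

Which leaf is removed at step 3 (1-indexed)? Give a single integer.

Step 1: current leaves = {3,5,7}. Remove leaf 3 (neighbor: 6).
Step 2: current leaves = {5,6,7}. Remove leaf 5 (neighbor: 2).
Step 3: current leaves = {2,6,7}. Remove leaf 2 (neighbor: 4).

Answer: 2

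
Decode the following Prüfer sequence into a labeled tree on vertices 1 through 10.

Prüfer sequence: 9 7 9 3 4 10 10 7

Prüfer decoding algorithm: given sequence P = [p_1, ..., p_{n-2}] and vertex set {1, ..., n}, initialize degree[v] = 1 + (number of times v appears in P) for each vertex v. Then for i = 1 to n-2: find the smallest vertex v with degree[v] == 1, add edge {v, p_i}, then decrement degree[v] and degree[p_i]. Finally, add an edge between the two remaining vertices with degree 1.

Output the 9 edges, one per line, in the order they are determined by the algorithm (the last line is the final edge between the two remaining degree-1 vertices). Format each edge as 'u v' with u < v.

Initial degrees: {1:1, 2:1, 3:2, 4:2, 5:1, 6:1, 7:3, 8:1, 9:3, 10:3}
Step 1: smallest deg-1 vertex = 1, p_1 = 9. Add edge {1,9}. Now deg[1]=0, deg[9]=2.
Step 2: smallest deg-1 vertex = 2, p_2 = 7. Add edge {2,7}. Now deg[2]=0, deg[7]=2.
Step 3: smallest deg-1 vertex = 5, p_3 = 9. Add edge {5,9}. Now deg[5]=0, deg[9]=1.
Step 4: smallest deg-1 vertex = 6, p_4 = 3. Add edge {3,6}. Now deg[6]=0, deg[3]=1.
Step 5: smallest deg-1 vertex = 3, p_5 = 4. Add edge {3,4}. Now deg[3]=0, deg[4]=1.
Step 6: smallest deg-1 vertex = 4, p_6 = 10. Add edge {4,10}. Now deg[4]=0, deg[10]=2.
Step 7: smallest deg-1 vertex = 8, p_7 = 10. Add edge {8,10}. Now deg[8]=0, deg[10]=1.
Step 8: smallest deg-1 vertex = 9, p_8 = 7. Add edge {7,9}. Now deg[9]=0, deg[7]=1.
Final: two remaining deg-1 vertices are 7, 10. Add edge {7,10}.

Answer: 1 9
2 7
5 9
3 6
3 4
4 10
8 10
7 9
7 10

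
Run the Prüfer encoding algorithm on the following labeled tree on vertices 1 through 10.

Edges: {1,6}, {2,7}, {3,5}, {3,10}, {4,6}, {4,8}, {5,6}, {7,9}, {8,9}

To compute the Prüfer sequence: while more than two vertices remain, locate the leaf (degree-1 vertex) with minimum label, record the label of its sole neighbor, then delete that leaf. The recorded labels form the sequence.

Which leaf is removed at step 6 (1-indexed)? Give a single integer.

Step 1: current leaves = {1,2,10}. Remove leaf 1 (neighbor: 6).
Step 2: current leaves = {2,10}. Remove leaf 2 (neighbor: 7).
Step 3: current leaves = {7,10}. Remove leaf 7 (neighbor: 9).
Step 4: current leaves = {9,10}. Remove leaf 9 (neighbor: 8).
Step 5: current leaves = {8,10}. Remove leaf 8 (neighbor: 4).
Step 6: current leaves = {4,10}. Remove leaf 4 (neighbor: 6).

Answer: 4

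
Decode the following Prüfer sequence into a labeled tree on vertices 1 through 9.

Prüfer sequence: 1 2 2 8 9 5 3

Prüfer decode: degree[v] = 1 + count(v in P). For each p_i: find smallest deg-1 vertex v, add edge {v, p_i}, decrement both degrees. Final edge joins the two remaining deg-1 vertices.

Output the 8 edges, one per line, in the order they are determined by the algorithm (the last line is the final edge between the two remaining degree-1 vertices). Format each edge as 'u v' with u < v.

Initial degrees: {1:2, 2:3, 3:2, 4:1, 5:2, 6:1, 7:1, 8:2, 9:2}
Step 1: smallest deg-1 vertex = 4, p_1 = 1. Add edge {1,4}. Now deg[4]=0, deg[1]=1.
Step 2: smallest deg-1 vertex = 1, p_2 = 2. Add edge {1,2}. Now deg[1]=0, deg[2]=2.
Step 3: smallest deg-1 vertex = 6, p_3 = 2. Add edge {2,6}. Now deg[6]=0, deg[2]=1.
Step 4: smallest deg-1 vertex = 2, p_4 = 8. Add edge {2,8}. Now deg[2]=0, deg[8]=1.
Step 5: smallest deg-1 vertex = 7, p_5 = 9. Add edge {7,9}. Now deg[7]=0, deg[9]=1.
Step 6: smallest deg-1 vertex = 8, p_6 = 5. Add edge {5,8}. Now deg[8]=0, deg[5]=1.
Step 7: smallest deg-1 vertex = 5, p_7 = 3. Add edge {3,5}. Now deg[5]=0, deg[3]=1.
Final: two remaining deg-1 vertices are 3, 9. Add edge {3,9}.

Answer: 1 4
1 2
2 6
2 8
7 9
5 8
3 5
3 9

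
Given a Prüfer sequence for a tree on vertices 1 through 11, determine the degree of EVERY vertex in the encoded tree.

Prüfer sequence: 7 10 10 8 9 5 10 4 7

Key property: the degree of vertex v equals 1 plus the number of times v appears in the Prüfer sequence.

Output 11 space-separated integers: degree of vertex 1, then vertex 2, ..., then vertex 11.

Answer: 1 1 1 2 2 1 3 2 2 4 1

Derivation:
p_1 = 7: count[7] becomes 1
p_2 = 10: count[10] becomes 1
p_3 = 10: count[10] becomes 2
p_4 = 8: count[8] becomes 1
p_5 = 9: count[9] becomes 1
p_6 = 5: count[5] becomes 1
p_7 = 10: count[10] becomes 3
p_8 = 4: count[4] becomes 1
p_9 = 7: count[7] becomes 2
Degrees (1 + count): deg[1]=1+0=1, deg[2]=1+0=1, deg[3]=1+0=1, deg[4]=1+1=2, deg[5]=1+1=2, deg[6]=1+0=1, deg[7]=1+2=3, deg[8]=1+1=2, deg[9]=1+1=2, deg[10]=1+3=4, deg[11]=1+0=1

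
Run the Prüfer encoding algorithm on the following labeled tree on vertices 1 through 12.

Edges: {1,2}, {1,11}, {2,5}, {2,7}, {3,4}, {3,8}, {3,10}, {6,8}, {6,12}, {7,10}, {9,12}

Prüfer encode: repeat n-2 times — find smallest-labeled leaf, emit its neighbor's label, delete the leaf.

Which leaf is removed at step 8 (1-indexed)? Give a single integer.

Step 1: current leaves = {4,5,9,11}. Remove leaf 4 (neighbor: 3).
Step 2: current leaves = {5,9,11}. Remove leaf 5 (neighbor: 2).
Step 3: current leaves = {9,11}. Remove leaf 9 (neighbor: 12).
Step 4: current leaves = {11,12}. Remove leaf 11 (neighbor: 1).
Step 5: current leaves = {1,12}. Remove leaf 1 (neighbor: 2).
Step 6: current leaves = {2,12}. Remove leaf 2 (neighbor: 7).
Step 7: current leaves = {7,12}. Remove leaf 7 (neighbor: 10).
Step 8: current leaves = {10,12}. Remove leaf 10 (neighbor: 3).

Answer: 10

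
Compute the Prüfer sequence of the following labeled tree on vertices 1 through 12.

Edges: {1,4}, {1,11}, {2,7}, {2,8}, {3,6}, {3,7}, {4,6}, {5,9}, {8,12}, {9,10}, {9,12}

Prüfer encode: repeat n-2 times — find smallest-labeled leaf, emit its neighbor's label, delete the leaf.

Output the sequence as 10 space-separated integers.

Step 1: leaves = {5,10,11}. Remove smallest leaf 5, emit neighbor 9.
Step 2: leaves = {10,11}. Remove smallest leaf 10, emit neighbor 9.
Step 3: leaves = {9,11}. Remove smallest leaf 9, emit neighbor 12.
Step 4: leaves = {11,12}. Remove smallest leaf 11, emit neighbor 1.
Step 5: leaves = {1,12}. Remove smallest leaf 1, emit neighbor 4.
Step 6: leaves = {4,12}. Remove smallest leaf 4, emit neighbor 6.
Step 7: leaves = {6,12}. Remove smallest leaf 6, emit neighbor 3.
Step 8: leaves = {3,12}. Remove smallest leaf 3, emit neighbor 7.
Step 9: leaves = {7,12}. Remove smallest leaf 7, emit neighbor 2.
Step 10: leaves = {2,12}. Remove smallest leaf 2, emit neighbor 8.
Done: 2 vertices remain (8, 12). Sequence = [9 9 12 1 4 6 3 7 2 8]

Answer: 9 9 12 1 4 6 3 7 2 8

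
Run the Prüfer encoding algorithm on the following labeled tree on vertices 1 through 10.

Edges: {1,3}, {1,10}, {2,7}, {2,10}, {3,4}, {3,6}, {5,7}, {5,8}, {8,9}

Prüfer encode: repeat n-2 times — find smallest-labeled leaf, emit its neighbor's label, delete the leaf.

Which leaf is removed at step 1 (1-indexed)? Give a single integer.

Step 1: current leaves = {4,6,9}. Remove leaf 4 (neighbor: 3).

Answer: 4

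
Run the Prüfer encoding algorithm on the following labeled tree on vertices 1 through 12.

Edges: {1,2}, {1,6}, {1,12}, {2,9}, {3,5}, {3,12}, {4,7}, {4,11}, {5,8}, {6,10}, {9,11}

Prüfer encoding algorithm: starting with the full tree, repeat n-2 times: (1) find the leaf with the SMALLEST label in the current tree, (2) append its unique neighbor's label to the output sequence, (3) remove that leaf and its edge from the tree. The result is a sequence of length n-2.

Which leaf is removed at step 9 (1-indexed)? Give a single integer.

Step 1: current leaves = {7,8,10}. Remove leaf 7 (neighbor: 4).
Step 2: current leaves = {4,8,10}. Remove leaf 4 (neighbor: 11).
Step 3: current leaves = {8,10,11}. Remove leaf 8 (neighbor: 5).
Step 4: current leaves = {5,10,11}. Remove leaf 5 (neighbor: 3).
Step 5: current leaves = {3,10,11}. Remove leaf 3 (neighbor: 12).
Step 6: current leaves = {10,11,12}. Remove leaf 10 (neighbor: 6).
Step 7: current leaves = {6,11,12}. Remove leaf 6 (neighbor: 1).
Step 8: current leaves = {11,12}. Remove leaf 11 (neighbor: 9).
Step 9: current leaves = {9,12}. Remove leaf 9 (neighbor: 2).

Answer: 9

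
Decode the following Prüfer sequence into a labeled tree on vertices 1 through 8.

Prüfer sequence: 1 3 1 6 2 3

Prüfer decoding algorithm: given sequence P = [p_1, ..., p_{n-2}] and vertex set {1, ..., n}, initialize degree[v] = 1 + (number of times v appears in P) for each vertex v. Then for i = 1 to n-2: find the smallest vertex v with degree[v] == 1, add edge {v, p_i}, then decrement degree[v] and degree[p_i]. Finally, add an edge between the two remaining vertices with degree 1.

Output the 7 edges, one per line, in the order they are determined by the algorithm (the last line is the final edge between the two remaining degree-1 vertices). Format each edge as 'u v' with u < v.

Initial degrees: {1:3, 2:2, 3:3, 4:1, 5:1, 6:2, 7:1, 8:1}
Step 1: smallest deg-1 vertex = 4, p_1 = 1. Add edge {1,4}. Now deg[4]=0, deg[1]=2.
Step 2: smallest deg-1 vertex = 5, p_2 = 3. Add edge {3,5}. Now deg[5]=0, deg[3]=2.
Step 3: smallest deg-1 vertex = 7, p_3 = 1. Add edge {1,7}. Now deg[7]=0, deg[1]=1.
Step 4: smallest deg-1 vertex = 1, p_4 = 6. Add edge {1,6}. Now deg[1]=0, deg[6]=1.
Step 5: smallest deg-1 vertex = 6, p_5 = 2. Add edge {2,6}. Now deg[6]=0, deg[2]=1.
Step 6: smallest deg-1 vertex = 2, p_6 = 3. Add edge {2,3}. Now deg[2]=0, deg[3]=1.
Final: two remaining deg-1 vertices are 3, 8. Add edge {3,8}.

Answer: 1 4
3 5
1 7
1 6
2 6
2 3
3 8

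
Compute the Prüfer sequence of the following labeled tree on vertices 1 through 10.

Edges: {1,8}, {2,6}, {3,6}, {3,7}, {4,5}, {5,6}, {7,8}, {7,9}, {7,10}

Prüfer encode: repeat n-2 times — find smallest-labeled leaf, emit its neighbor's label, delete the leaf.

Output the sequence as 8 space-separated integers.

Answer: 8 6 5 6 3 7 7 7

Derivation:
Step 1: leaves = {1,2,4,9,10}. Remove smallest leaf 1, emit neighbor 8.
Step 2: leaves = {2,4,8,9,10}. Remove smallest leaf 2, emit neighbor 6.
Step 3: leaves = {4,8,9,10}. Remove smallest leaf 4, emit neighbor 5.
Step 4: leaves = {5,8,9,10}. Remove smallest leaf 5, emit neighbor 6.
Step 5: leaves = {6,8,9,10}. Remove smallest leaf 6, emit neighbor 3.
Step 6: leaves = {3,8,9,10}. Remove smallest leaf 3, emit neighbor 7.
Step 7: leaves = {8,9,10}. Remove smallest leaf 8, emit neighbor 7.
Step 8: leaves = {9,10}. Remove smallest leaf 9, emit neighbor 7.
Done: 2 vertices remain (7, 10). Sequence = [8 6 5 6 3 7 7 7]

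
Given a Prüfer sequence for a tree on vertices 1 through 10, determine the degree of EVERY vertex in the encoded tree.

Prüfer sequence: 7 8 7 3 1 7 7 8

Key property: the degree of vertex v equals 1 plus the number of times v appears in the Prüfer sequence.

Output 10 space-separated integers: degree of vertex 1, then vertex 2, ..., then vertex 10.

Answer: 2 1 2 1 1 1 5 3 1 1

Derivation:
p_1 = 7: count[7] becomes 1
p_2 = 8: count[8] becomes 1
p_3 = 7: count[7] becomes 2
p_4 = 3: count[3] becomes 1
p_5 = 1: count[1] becomes 1
p_6 = 7: count[7] becomes 3
p_7 = 7: count[7] becomes 4
p_8 = 8: count[8] becomes 2
Degrees (1 + count): deg[1]=1+1=2, deg[2]=1+0=1, deg[3]=1+1=2, deg[4]=1+0=1, deg[5]=1+0=1, deg[6]=1+0=1, deg[7]=1+4=5, deg[8]=1+2=3, deg[9]=1+0=1, deg[10]=1+0=1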